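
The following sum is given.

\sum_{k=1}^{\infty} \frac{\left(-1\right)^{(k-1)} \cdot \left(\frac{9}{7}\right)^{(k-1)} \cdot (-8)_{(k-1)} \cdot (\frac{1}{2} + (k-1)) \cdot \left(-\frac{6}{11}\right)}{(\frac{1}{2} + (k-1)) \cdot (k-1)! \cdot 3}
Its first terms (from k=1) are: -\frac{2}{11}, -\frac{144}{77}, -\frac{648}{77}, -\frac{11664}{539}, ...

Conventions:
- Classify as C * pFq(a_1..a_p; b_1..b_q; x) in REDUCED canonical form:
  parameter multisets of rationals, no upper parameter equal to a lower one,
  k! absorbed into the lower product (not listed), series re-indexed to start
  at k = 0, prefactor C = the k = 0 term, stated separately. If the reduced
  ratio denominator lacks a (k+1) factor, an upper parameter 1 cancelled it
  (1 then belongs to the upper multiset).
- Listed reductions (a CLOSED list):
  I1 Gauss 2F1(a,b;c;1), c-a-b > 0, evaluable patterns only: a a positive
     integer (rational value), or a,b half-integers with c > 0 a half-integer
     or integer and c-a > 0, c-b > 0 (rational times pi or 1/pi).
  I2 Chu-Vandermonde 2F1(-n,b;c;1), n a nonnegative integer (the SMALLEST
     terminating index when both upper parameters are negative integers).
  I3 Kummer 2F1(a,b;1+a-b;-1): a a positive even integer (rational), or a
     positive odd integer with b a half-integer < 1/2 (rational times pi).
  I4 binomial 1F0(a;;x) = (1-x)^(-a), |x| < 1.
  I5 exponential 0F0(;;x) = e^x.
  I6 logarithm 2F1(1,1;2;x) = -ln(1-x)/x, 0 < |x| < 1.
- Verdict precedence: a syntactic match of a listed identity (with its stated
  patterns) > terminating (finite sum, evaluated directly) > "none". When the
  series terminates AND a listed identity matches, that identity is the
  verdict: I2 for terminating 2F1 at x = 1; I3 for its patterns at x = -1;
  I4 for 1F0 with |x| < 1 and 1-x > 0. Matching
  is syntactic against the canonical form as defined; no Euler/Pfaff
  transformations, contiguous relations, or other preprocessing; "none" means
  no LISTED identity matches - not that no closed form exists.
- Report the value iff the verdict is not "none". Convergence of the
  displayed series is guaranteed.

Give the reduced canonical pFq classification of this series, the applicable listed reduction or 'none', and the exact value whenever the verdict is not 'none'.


The tell: t_0 being -\frac{2}{11}, the constant factors (C = -2/11) combine into one prefactor.
Adjacent-term ratio: r(k) = -\frac{9}{7} * (k-8) / [(k+1)] - rational in k, leading ratio -\frac{9}{7}; with t_0 = -\frac{2}{11}, classification follows.

This is -\frac{2}{11} * 1F0(-8; -; -\frac{9}{7}) in reduced canonical form. Verdict: terminating. (-8)_k vanishes past k = 8, leaving a 9-term sum, computed directly. Its exact value is -\frac{8589934592}{63412811}.


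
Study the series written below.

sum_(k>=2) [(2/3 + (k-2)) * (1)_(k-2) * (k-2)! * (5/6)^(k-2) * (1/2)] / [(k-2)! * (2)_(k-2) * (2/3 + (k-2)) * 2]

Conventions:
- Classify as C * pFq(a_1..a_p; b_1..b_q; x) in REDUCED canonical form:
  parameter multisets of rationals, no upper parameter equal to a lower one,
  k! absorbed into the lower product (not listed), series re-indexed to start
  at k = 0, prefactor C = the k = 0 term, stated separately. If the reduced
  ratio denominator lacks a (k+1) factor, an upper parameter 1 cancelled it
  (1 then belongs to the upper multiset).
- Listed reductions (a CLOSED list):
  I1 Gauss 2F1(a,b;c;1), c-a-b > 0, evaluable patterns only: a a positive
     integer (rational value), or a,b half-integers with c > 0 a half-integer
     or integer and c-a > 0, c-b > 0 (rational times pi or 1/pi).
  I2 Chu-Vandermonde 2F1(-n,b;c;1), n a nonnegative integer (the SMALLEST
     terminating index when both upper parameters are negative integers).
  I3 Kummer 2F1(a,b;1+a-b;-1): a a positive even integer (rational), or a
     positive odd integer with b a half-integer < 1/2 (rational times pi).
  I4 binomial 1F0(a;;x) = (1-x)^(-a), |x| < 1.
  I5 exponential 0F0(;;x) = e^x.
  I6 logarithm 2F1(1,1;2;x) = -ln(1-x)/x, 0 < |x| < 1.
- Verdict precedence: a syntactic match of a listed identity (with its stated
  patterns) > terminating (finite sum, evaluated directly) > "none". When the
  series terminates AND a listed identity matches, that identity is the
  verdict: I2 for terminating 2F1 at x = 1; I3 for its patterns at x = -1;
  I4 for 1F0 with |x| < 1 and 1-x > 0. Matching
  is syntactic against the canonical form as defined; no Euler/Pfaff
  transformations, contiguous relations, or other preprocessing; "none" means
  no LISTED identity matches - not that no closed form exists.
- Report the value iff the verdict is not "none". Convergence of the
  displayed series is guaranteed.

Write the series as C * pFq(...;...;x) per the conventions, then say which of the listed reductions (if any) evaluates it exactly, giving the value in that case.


Structural cue: from the first term 1/4: the factor k + 2/3 cancels (top and bottom), leaving prefactor 1/4.
Term ratio: r(k) = (5/6) * (k+1) (k+1) / [(k+2) (k+1)] - rational in k. x = (5/6); t_0 = 1/4; negate the roots.

The series (x = 5/6) is 2F1: upper {1, 1}, lower {2}, prefactor 1/4. Verdict: logarithm (I6) fires (the logarithm: parameters (1,1;2), x = 5/6). Sum: (-3/10) * ln(1/6).


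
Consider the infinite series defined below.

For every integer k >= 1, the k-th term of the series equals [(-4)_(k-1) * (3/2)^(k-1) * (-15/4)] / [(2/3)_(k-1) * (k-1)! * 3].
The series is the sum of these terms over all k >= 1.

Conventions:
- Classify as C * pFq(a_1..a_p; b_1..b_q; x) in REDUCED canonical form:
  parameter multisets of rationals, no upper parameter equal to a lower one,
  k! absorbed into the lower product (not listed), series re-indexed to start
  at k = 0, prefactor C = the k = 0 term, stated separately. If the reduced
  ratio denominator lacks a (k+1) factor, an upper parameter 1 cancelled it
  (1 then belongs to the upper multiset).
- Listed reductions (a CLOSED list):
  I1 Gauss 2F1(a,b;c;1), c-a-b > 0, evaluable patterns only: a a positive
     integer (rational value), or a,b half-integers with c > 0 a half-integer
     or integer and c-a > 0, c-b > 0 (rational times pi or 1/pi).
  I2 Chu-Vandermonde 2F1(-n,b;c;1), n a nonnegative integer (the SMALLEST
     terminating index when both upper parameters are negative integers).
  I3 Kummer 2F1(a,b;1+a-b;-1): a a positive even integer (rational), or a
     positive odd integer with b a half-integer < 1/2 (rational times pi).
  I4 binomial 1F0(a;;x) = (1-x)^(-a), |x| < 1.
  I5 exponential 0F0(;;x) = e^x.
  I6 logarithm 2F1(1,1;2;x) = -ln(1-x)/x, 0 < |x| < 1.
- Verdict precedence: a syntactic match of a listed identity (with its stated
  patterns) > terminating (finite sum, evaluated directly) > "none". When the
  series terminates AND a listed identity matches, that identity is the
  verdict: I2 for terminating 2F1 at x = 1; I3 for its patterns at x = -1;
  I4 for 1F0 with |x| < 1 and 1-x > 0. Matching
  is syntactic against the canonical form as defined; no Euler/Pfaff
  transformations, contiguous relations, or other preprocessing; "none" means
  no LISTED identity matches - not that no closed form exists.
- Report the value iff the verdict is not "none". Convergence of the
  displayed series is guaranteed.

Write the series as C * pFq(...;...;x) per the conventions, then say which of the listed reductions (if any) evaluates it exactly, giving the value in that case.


First insight: with t_0 = -5/4, the constant factors (C = -5/4, x = 3/2) combine into one prefactor.
Consecutive-term ratio: r(k) = (3/2) * (k-4) / [(k+2/3) (k+1)] - rational; roots negated = parameters, x = (3/2), C = -5/4.

x = 3/2 here; the reduced form reads 1F1, upper {-4}, lower {2/3}, C = -5/4. Verdict: terminating (-4 upstairs). 5 nonzero terms in all; added directly. Its exact value is -841/11264.


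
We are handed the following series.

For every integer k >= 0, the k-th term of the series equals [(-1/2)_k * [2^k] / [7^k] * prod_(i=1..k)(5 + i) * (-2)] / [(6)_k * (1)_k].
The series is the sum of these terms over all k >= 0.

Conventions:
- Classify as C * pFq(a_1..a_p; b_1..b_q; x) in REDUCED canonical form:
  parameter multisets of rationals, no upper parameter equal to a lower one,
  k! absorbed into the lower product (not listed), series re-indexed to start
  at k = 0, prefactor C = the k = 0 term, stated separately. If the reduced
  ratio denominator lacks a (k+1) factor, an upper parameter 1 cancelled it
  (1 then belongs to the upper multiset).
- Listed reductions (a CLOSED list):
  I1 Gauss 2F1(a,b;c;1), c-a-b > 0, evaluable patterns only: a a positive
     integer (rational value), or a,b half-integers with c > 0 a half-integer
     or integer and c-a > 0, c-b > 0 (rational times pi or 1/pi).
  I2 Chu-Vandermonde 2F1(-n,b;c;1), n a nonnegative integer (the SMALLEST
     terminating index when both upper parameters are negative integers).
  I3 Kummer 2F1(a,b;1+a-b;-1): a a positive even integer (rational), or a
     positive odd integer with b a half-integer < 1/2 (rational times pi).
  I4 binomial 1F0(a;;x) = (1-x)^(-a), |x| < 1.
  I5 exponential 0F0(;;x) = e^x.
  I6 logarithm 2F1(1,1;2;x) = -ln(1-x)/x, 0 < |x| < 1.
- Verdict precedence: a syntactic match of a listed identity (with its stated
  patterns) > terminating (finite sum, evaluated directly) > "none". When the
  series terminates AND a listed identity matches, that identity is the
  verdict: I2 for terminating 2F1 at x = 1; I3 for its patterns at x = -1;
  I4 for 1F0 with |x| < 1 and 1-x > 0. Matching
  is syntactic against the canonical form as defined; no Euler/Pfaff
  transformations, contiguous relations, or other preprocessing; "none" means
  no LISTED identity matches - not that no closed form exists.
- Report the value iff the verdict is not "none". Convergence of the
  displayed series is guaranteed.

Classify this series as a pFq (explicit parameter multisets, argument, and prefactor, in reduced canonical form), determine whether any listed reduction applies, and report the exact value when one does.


With C = -2: the canonical form is 1F0(-1/2; -; 2/7). Verdict at x = 2/7: the I4 binomial reduction matches (the 1F0 binomial series: exponent 1/2, x = 2/7). Its exact value is (-2) * (5/7)^(1/2).

The tell: from the first term -2: the running product (C = -2, x = 2/7) telescopes to a rising factorial.
Adjacent-term ratio: r(k) = (2/7) * (k-1/2) / [(k+1)] - rational in k. x = (2/7); t_0 = -2; negate the roots.


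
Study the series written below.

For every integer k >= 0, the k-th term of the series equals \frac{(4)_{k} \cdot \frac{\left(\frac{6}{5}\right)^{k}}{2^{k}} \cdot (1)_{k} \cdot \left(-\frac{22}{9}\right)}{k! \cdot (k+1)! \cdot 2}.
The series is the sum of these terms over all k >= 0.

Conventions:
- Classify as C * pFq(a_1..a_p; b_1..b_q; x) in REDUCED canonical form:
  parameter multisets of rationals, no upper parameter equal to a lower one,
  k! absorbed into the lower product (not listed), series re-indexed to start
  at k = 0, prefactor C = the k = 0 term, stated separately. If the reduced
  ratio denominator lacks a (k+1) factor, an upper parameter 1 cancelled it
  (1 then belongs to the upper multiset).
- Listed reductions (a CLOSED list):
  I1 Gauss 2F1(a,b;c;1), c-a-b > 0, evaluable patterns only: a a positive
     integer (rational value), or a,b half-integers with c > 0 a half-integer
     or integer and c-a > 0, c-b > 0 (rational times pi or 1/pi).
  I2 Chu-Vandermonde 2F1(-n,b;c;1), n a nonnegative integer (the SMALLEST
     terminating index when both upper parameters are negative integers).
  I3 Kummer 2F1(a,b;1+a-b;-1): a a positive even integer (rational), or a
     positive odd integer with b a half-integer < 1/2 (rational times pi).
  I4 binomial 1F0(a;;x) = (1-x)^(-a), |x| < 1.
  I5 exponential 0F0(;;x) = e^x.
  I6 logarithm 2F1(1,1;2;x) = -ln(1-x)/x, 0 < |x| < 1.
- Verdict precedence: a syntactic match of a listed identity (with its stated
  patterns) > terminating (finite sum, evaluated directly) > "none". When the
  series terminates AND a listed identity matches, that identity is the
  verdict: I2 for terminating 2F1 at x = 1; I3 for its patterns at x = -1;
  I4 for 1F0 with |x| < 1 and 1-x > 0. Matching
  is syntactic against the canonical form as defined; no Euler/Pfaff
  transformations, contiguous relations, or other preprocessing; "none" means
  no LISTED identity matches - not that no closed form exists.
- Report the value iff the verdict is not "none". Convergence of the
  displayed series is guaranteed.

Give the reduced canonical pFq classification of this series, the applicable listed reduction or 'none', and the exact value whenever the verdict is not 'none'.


x = \frac{3}{5} here; the reduced form reads 2F1, upper {1, 4}, lower {2}, C = -\frac{11}{9}. Verdict: none. Every listed pattern misses the 2F1 form at \frac{3}{5}, upper {1, 4}.

Structural cue: x = \frac{3}{5} and the denominator's factorial ratio (prefactor -11/9) is a lower Pochhammer.
Step ratio: r(k) = \frac{3}{5} * (k+1) (k+4) / [(k+2) (k+1)] - rational; roots negated = parameters, x = \frac{3}{5}, C = -\frac{11}{9}.


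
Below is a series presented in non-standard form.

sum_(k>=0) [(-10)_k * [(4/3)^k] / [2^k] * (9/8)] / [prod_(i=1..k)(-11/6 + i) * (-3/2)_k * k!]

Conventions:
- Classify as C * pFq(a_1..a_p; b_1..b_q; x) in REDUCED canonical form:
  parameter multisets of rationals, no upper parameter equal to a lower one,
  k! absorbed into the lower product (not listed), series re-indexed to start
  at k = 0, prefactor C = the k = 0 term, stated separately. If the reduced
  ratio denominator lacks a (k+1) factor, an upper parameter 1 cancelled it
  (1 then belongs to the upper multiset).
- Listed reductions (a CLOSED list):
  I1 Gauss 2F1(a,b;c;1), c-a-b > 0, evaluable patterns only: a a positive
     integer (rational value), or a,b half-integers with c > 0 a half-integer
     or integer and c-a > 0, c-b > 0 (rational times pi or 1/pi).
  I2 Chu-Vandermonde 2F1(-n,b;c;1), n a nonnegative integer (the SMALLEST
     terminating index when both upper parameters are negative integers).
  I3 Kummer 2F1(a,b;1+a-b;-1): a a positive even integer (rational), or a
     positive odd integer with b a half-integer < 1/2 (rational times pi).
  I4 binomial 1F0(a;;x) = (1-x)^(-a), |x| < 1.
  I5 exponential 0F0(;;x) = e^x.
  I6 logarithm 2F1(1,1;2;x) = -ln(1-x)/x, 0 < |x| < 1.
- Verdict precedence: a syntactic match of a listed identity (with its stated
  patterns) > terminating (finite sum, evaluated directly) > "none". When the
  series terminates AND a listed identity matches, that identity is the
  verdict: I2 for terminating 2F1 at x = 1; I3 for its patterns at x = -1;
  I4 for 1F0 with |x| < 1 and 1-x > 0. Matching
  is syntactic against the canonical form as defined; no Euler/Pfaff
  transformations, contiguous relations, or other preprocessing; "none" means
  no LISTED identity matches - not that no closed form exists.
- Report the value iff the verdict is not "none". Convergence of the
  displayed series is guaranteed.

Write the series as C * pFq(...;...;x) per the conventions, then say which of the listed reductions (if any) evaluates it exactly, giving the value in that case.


Prefactor 9/8, argument 2/3: 1F2 with upper {-10} over lower {-3/2, -5/6}. Verdict: terminating at k = 10: the factor (-10)_k kills every later term; summing the 11 survivors is exact. Exact value: 632672113977240701951/2823324501672675000.

Key observation: x = (2/3) and the lower running product (prefactor 9/8) is a rising factorial.
Term ratio: r(k) = (2/3) * (k-10) / [(k-3/2) (k-5/6) (k+1)] ; factor over Q: parameters, x = (2/3), and C = 9/8.


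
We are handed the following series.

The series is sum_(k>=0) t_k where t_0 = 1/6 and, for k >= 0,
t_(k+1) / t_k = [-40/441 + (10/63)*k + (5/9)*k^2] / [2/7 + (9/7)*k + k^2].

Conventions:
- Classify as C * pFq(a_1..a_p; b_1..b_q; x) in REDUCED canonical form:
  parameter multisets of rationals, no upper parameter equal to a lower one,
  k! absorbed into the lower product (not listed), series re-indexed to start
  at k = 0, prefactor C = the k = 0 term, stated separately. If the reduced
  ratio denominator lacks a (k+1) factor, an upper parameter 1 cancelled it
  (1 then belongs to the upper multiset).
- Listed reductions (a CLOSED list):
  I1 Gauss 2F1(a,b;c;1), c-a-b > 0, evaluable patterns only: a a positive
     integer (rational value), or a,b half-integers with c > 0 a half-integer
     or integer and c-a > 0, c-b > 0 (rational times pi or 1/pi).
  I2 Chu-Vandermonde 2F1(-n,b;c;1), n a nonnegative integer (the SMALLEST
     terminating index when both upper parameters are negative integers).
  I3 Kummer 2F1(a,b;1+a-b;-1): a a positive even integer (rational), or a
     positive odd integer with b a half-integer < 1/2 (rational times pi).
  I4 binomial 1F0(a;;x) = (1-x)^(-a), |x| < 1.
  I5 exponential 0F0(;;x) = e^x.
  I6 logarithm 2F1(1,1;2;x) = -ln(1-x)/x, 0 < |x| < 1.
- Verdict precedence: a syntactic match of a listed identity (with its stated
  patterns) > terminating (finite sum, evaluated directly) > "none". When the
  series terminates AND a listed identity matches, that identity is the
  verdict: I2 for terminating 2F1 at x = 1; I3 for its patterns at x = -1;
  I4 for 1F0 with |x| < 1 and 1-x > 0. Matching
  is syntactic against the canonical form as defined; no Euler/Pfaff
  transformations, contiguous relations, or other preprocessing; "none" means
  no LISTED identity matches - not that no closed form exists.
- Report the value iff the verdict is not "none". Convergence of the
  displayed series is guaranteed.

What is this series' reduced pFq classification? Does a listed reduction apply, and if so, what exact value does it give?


First insight: t_0 being 1/6, the expanded ratio factors over Q; C = 1/6, roots give parameters.
Consecutive-term ratio: r(k) = (5/9) * (k-2/7) (k+4/7) / [(k+2/7) (k+1)] ; factor over Q: parameters, x = (5/9), and C = 1/6.

Classification (C = 1/6): 2F1 with upper {-2/7, 4/7}, lower {2/7}, argument x = 5/9. Verdict: no listed reduction: x = 5/9 and upper {-2/7, 4/7} fail every I1-I6 pattern.


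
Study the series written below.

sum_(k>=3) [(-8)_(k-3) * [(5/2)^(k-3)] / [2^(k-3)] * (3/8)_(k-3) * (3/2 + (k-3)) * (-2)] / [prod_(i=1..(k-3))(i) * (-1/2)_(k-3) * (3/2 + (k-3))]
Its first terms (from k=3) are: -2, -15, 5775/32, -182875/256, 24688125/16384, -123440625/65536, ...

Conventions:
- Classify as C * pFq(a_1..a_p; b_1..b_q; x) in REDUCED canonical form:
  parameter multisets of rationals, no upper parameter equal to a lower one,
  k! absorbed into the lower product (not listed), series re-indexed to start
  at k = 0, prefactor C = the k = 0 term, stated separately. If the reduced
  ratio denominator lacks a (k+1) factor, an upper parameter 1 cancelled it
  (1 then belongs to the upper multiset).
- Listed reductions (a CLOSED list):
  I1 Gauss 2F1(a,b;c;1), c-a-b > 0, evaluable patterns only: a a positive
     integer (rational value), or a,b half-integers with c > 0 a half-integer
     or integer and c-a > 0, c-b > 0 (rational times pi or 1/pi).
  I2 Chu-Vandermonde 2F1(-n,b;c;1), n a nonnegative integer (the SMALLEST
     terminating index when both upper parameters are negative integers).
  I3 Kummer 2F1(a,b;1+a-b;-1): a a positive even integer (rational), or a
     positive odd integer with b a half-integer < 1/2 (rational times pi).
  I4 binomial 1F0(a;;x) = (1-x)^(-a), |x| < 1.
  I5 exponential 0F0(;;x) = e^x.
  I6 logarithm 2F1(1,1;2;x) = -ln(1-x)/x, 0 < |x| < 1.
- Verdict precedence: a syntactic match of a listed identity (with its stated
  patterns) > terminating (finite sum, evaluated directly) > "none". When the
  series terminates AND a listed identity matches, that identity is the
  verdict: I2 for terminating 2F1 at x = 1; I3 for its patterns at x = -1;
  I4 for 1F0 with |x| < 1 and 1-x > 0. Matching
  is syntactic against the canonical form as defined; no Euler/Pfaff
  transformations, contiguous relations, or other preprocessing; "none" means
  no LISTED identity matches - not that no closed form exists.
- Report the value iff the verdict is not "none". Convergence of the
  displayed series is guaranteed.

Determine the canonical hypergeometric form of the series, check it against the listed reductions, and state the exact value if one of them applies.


x = 5/4 here; the reduced form reads 2F1, upper {-8, 3/8}, lower {-1/2}, C = -2. Verdict: terminating - upper parameter -8 makes this a finite sum (last index 8), evaluated exactly. Hence: -10040683533/27917287424.

The tell: x = (5/4) and the product of the first k integers (prefactor -2) is k!.
Adjacent-term ratio: r(k) = (5/4) * (k-8) (k+3/8) / [(k-1/2) (k+1)] - rational; roots negated = parameters, x = (5/4), C = -2.


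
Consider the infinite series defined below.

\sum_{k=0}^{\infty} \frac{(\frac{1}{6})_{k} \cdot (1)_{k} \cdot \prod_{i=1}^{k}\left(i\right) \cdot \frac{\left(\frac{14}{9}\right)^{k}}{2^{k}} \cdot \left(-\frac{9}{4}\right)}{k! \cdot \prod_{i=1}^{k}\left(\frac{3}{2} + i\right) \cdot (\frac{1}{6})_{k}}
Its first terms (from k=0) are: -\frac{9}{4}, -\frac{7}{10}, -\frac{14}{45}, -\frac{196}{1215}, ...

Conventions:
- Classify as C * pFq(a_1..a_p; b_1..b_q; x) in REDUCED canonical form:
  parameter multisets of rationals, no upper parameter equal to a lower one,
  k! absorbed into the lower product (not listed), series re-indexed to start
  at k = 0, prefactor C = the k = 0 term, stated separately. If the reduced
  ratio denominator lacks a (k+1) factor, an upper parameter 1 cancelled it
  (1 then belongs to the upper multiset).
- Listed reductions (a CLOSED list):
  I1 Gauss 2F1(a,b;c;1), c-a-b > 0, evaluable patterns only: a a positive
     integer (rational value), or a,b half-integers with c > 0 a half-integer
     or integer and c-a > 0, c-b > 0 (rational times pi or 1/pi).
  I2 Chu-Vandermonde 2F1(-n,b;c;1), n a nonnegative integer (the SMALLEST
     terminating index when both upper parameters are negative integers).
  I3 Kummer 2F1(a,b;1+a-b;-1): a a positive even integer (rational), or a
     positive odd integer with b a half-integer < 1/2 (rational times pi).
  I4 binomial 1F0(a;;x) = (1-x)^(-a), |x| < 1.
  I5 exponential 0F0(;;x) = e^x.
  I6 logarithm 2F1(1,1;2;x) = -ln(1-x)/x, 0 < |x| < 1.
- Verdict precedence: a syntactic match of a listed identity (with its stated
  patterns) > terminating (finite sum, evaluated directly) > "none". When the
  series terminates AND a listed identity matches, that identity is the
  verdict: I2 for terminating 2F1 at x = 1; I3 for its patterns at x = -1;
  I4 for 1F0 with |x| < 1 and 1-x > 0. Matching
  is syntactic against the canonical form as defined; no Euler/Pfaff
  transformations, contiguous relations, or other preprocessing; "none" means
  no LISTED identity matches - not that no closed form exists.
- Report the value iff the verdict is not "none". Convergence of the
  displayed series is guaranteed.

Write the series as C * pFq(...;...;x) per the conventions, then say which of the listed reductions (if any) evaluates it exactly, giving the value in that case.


Key observation: t_0 being -\frac{9}{4}, the running product (prefactor -9/4) telescopes to a rising factorial.
Consecutive-term ratio: r(k) = \frac{7}{9} * (k+1) (k+1) / [(k+\frac{5}{2}) (k+1)] - rational in k, leading ratio \frac{7}{9}; with t_0 = -\frac{9}{4}, classification follows.

Prefactor -\frac{9}{4}, argument \frac{7}{9}: 2F1 with upper {1, 1} over lower {\frac{5}{2}}. Verdict: none here - no I1-I6 shape fits x = \frac{7}{9} with lower {\frac{5}{2}}.


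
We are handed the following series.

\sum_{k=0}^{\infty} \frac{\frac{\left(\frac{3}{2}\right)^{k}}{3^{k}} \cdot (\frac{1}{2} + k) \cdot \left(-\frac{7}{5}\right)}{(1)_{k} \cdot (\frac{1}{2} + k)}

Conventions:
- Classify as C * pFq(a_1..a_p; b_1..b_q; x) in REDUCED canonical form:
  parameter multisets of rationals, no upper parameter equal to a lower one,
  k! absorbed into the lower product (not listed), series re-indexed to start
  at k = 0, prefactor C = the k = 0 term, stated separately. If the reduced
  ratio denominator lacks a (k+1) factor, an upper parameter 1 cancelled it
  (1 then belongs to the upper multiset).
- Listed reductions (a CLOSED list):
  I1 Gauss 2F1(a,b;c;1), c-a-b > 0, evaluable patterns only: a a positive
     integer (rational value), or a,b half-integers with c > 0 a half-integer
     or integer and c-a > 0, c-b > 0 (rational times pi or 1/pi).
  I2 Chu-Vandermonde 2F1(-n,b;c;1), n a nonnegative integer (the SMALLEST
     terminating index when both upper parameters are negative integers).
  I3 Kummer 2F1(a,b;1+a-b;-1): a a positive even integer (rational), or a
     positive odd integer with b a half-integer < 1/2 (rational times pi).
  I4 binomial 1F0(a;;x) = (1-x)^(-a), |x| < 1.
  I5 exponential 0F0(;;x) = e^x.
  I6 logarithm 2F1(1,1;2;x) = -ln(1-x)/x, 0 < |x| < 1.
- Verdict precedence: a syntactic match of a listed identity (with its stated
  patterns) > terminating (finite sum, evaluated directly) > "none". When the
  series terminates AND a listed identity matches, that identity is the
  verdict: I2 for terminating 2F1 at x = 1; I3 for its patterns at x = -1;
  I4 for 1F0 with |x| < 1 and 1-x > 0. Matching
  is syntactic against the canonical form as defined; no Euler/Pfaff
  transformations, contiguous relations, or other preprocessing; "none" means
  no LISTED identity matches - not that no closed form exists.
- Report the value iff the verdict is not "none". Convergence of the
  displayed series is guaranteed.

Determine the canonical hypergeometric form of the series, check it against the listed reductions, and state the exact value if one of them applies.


First insight: from the first term -\frac{7}{5}: the two k-th powers (C = -7/5, x = 1/2) combine into one argument.
Adjacent-term ratio: r(k) = \frac{1}{2} * 1 / [(k+1)] - rational; roots negated = parameters, x = \frac{1}{2}, C = -\frac{7}{5}.

This is -\frac{7}{5} * 0F0(-; -; \frac{1}{2}) in reduced canonical form. Verdict at x = \frac{1}{2}: exponential (I5) matches (the 0F0 exponential series at x = \frac{1}{2}). Sum: \left(-\frac{7}{5}\right) \cdot e^{\frac{1}{2}}.


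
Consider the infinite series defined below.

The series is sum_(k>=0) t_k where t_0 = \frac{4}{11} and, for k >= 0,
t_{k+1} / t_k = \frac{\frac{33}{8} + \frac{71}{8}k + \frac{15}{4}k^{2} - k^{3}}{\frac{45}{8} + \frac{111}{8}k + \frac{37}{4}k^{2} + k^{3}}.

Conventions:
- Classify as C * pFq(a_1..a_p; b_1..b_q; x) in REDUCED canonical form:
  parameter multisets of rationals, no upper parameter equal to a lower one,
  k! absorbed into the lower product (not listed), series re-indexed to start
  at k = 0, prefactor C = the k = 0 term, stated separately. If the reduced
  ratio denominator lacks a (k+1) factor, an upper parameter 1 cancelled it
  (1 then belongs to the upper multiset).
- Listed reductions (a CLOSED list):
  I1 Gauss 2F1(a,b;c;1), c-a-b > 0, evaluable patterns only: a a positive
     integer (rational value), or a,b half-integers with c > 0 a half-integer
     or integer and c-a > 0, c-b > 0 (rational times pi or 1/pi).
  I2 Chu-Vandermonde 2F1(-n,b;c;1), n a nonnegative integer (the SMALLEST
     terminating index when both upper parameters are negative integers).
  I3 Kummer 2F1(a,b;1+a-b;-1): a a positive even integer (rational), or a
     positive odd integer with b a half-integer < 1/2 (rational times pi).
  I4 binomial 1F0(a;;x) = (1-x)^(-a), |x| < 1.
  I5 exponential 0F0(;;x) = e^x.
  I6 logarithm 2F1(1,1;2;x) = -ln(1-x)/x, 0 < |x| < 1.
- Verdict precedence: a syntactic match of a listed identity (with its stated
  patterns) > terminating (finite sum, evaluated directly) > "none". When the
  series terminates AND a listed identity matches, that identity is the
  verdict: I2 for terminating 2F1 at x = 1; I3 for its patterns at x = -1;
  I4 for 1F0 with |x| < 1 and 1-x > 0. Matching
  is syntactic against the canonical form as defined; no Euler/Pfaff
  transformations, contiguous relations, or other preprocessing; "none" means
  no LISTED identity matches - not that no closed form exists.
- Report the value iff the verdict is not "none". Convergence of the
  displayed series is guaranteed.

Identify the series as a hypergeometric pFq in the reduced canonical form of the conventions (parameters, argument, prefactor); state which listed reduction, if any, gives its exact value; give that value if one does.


Canonical form: C = \frac{4}{11} times 2F1 with upper {-\frac{11}{2}, 1}, lower {\frac{15}{2}}, x = -1. Verdict (x = -1): Kummer's theorem (I3) applies (x = -1; c = \frac{15}{2} equals 1+a-b for upper {-\frac{11}{2}, 1}: listed pattern). Its exact value is \frac{273}{1024} \cdot \pi.

Key observation: from the first term \frac{4}{11}: the parameter 3/4 appears in both the upper and lower lists and cancels.
Ratio: r(k) = -1 * (k-\frac{11}{2}) (k+1) / [(k+\frac{15}{2}) (k+1)] - rational; roots negated = parameters, x = -1, C = \frac{4}{11}.


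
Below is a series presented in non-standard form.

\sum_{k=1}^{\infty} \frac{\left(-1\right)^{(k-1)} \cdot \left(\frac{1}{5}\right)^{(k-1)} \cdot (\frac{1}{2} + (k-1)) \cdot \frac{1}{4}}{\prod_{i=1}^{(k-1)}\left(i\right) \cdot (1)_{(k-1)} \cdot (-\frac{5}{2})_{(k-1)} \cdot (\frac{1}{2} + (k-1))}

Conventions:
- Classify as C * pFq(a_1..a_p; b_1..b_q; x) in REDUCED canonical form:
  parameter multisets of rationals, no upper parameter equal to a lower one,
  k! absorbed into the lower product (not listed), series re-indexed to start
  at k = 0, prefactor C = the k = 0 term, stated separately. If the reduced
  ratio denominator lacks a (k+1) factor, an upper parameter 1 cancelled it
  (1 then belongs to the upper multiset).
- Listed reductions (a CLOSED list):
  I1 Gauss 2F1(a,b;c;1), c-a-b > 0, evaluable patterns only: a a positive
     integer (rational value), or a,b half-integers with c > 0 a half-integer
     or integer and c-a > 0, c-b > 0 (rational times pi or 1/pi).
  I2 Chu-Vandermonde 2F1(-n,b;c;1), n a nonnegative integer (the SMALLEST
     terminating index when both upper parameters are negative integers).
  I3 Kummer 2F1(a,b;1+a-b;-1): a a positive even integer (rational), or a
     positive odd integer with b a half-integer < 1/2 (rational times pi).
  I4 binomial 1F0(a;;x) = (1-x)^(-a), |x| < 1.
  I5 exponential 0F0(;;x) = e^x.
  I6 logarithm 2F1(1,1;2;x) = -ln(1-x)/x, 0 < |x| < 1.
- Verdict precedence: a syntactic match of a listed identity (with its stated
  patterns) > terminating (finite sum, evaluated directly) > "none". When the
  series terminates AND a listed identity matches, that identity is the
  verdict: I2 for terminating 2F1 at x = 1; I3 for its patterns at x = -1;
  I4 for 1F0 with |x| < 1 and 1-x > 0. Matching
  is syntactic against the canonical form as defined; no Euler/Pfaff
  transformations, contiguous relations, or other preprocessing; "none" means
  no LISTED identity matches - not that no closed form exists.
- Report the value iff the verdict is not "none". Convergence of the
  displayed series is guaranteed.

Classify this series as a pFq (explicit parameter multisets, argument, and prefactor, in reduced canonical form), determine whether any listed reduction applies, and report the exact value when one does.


x = -\frac{1}{5} here; the reduced form reads 0F2, upper {-}, lower {-\frac{5}{2}, 1}, C = \frac{1}{4}. Verdict: none. Every listed pattern misses the 0F2 form at -\frac{1}{5}, upper {-}.

The tell: from the first term \frac{1}{4}: the (-1)^k factor (C = 1/4) folds into the argument's sign.
Term ratio: r(k) = -\frac{1}{5} * 1 / [(k-\frac{5}{2}) (k+1) (k+1)] - poly over poly, x = -\frac{1}{5} from leading terms; C = \frac{1}{4} at k = 0.


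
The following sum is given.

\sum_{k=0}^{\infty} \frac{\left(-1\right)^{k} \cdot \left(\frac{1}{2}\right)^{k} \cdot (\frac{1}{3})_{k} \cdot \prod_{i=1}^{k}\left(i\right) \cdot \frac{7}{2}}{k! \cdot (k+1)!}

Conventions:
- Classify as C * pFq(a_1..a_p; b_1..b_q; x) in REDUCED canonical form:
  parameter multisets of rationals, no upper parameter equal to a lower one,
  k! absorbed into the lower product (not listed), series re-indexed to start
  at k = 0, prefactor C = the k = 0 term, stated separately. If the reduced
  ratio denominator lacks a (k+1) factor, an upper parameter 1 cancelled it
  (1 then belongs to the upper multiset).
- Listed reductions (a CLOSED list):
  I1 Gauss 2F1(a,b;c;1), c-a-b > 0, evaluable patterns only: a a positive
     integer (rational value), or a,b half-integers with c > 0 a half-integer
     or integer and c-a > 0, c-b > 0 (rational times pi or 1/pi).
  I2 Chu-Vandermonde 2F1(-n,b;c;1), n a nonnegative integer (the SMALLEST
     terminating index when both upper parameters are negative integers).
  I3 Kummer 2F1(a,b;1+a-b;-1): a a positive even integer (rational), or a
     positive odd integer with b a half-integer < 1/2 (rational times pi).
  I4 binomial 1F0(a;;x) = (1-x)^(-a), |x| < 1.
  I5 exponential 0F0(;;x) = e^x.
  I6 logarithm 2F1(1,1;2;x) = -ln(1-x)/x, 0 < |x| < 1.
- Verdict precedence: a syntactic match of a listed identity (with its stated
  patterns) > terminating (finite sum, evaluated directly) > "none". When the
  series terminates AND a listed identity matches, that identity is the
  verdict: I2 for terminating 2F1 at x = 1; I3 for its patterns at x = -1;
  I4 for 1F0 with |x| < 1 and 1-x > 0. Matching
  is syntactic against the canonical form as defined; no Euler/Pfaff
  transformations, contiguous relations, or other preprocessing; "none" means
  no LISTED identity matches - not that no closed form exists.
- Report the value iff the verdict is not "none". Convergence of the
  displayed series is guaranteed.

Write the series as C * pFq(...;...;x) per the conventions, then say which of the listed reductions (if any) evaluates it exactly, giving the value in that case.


First insight: t_0 being \frac{7}{2}, the (-1)^k factor (C = 7/2) folds into the argument's sign.
Step ratio: r(k) = -\frac{1}{2} * (k+\frac{1}{3}) (k+1) / [(k+2) (k+1)] - rational; roots negated = parameters, x = -\frac{1}{2}, C = \frac{7}{2}.

With C = \frac{7}{2}: the canonical form is 2F1(\frac{1}{3}, 1; 2; -\frac{1}{2}). Verdict: none. No listed pattern accepts 2F1(\frac{1}{3}, 1; 2; -\frac{1}{2}).


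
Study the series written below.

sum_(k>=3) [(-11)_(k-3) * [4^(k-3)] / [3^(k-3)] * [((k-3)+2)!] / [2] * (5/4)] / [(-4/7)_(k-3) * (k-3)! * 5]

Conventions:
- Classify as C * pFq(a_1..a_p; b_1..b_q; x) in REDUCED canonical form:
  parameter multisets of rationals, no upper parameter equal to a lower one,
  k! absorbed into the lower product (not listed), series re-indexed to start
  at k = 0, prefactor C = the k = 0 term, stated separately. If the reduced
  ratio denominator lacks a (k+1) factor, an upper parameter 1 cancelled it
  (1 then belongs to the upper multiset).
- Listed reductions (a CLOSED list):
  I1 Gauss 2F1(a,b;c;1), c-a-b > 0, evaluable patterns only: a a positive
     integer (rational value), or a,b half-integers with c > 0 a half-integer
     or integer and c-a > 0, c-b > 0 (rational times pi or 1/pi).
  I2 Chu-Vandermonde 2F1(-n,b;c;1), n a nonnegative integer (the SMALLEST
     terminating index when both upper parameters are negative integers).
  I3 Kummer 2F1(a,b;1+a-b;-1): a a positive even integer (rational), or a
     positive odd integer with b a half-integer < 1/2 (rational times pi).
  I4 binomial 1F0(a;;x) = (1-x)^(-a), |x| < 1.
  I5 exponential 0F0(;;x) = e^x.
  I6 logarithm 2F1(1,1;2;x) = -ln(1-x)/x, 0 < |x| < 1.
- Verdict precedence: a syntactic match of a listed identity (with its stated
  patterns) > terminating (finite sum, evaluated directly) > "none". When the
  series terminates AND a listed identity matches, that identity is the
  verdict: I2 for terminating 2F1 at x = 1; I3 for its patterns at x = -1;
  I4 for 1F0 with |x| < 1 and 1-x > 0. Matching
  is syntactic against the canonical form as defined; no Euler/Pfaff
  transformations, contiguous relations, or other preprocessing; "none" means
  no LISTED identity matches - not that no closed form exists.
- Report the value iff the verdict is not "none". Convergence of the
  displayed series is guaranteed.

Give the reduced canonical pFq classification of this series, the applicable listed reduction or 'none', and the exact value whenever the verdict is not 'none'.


x = 4/3 here; the reduced form reads 2F1, upper {-11, 3}, lower {-4/7}, C = 1/4. Verdict: terminating (-11 upstairs). 12 nonzero terms in all; added directly. Its exact value is 3943560807727/2720967645474.

The tell: x = (4/3) and the factorial ratio (C = 1/4, x = 4/3) (k+a-1)!/(a-1)! is a rising factorial (a)_k.
Consecutive-term ratio: r(k) = (4/3) * (k-11) (k+3) / [(k-4/7) (k+1)] - rational in k. x = (4/3); t_0 = 1/4; negate the roots.


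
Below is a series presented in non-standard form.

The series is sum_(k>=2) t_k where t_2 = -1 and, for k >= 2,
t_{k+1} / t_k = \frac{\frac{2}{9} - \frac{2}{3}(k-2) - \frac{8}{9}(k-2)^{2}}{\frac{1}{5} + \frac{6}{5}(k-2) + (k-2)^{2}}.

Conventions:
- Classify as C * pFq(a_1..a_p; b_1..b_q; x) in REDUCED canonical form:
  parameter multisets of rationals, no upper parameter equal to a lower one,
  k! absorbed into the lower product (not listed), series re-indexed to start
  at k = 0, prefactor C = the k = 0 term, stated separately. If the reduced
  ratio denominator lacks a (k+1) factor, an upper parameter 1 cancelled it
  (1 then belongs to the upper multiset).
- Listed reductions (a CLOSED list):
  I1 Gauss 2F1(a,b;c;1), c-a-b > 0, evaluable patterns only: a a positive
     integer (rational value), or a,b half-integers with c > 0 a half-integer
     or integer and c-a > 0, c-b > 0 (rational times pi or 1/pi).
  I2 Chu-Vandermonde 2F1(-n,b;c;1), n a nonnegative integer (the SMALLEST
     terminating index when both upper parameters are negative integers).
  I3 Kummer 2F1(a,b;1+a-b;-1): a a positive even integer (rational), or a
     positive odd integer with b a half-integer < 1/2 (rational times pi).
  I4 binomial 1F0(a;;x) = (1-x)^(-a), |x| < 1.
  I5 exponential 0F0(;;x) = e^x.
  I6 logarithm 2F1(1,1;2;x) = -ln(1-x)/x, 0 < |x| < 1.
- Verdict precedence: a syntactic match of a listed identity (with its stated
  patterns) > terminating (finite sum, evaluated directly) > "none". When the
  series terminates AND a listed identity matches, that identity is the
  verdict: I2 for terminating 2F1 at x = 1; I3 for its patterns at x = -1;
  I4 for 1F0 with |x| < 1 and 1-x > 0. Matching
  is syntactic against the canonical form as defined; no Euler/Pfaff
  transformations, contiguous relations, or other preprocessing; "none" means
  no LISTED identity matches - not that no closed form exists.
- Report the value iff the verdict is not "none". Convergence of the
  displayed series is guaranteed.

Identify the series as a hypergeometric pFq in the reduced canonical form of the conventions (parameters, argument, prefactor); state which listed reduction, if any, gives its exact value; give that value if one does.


Reduced: x = -\frac{8}{9}, 2F1, upper = {-\frac{1}{4}, 1}, lower = {\frac{1}{5}}, C = -1. Verdict: no listed reduction: x = -\frac{8}{9} and upper {-\frac{1}{4}, 1} fail every I1-I6 pattern.

First insight: t_0 = -1 here, and factor the ratio over Q (C = -1, x = -8/9): negated roots = parameters.
Step ratio: r(k) = -\frac{8}{9} * (k-\frac{1}{4}) (k+1) / [(k+\frac{1}{5}) (k+1)] - rational in k, leading ratio -\frac{8}{9}; with t_0 = -1, classification follows.


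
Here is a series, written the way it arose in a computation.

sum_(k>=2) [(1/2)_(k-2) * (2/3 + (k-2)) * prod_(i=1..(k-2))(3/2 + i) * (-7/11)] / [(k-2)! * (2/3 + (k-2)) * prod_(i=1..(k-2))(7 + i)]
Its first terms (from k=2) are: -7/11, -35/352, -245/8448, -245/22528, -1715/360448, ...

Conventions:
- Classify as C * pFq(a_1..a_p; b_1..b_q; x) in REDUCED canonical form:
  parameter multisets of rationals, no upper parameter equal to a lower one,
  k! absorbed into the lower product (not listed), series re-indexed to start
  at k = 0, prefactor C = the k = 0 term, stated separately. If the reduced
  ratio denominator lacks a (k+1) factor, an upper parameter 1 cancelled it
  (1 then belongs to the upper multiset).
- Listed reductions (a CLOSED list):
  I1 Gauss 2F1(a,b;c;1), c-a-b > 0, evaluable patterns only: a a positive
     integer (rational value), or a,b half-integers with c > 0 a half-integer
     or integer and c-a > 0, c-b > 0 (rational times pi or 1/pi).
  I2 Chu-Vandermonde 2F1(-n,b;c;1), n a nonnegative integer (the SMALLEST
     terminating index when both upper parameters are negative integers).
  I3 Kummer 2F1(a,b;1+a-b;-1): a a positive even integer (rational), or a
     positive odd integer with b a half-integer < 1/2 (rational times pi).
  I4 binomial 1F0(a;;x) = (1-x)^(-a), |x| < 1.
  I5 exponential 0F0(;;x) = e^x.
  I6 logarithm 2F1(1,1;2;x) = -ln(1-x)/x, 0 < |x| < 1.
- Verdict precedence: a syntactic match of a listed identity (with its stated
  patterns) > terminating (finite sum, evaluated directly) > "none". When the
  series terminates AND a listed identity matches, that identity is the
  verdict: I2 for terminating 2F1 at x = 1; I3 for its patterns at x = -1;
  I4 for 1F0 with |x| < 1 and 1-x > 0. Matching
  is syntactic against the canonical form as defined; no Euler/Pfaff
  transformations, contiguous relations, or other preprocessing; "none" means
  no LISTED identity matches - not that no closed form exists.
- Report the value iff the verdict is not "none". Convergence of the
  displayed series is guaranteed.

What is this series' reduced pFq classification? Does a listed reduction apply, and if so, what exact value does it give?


Structural cue: t_0 = -7/11 here, and the running product (C = -7/11, x = 1) telescopes to a rising factorial.
Term ratio: r(k) = 1 * (k+1/2) (k+5/2) / [(k+8) (k+1)] - rational; roots negated = parameters, x = 1, C = -7/11.

Classification (C = -7/11): 2F1 with upper {1/2, 5/2}, lower {8}, argument x = 1. Verdict: this is Gauss (I1, half-integer pattern) (x = 1; upper {1/2, 5/2} half-integers, c = 8 in the evaluable pattern). Value: (-524288/212355) / pi.
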